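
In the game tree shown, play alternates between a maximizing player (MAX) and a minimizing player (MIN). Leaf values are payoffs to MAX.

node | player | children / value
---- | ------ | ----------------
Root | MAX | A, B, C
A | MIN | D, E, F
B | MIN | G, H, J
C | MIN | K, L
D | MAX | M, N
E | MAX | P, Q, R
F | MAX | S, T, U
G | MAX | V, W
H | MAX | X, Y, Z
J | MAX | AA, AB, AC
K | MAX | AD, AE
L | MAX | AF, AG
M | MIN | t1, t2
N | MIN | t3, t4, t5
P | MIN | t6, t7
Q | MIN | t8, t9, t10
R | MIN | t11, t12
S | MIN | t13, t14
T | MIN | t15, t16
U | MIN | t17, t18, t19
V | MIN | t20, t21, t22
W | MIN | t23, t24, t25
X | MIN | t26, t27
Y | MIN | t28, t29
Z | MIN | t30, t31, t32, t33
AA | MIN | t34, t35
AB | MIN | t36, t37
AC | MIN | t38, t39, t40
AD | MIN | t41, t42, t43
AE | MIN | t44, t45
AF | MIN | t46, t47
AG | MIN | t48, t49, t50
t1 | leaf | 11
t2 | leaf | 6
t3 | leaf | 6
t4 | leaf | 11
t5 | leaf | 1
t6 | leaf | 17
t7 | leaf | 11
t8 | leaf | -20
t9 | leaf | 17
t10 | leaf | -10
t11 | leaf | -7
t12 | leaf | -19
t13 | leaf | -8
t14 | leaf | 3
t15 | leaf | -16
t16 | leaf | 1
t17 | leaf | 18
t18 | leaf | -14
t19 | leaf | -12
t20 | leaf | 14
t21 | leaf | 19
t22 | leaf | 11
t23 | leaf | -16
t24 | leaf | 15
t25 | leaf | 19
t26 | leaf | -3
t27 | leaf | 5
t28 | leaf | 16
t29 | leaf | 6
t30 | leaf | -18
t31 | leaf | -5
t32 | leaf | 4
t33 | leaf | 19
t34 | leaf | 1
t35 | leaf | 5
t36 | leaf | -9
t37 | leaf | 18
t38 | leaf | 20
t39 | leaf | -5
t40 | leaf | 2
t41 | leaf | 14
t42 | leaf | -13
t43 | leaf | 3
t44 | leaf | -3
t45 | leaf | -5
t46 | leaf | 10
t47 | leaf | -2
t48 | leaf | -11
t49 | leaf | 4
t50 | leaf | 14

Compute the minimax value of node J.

AA (MIN): min(1, 5) = 1
AB (MIN): min(-9, 18) = -9
AC (MIN): min(20, -5, 2) = -5
J (MAX): max(1, -9, -5) = 1

1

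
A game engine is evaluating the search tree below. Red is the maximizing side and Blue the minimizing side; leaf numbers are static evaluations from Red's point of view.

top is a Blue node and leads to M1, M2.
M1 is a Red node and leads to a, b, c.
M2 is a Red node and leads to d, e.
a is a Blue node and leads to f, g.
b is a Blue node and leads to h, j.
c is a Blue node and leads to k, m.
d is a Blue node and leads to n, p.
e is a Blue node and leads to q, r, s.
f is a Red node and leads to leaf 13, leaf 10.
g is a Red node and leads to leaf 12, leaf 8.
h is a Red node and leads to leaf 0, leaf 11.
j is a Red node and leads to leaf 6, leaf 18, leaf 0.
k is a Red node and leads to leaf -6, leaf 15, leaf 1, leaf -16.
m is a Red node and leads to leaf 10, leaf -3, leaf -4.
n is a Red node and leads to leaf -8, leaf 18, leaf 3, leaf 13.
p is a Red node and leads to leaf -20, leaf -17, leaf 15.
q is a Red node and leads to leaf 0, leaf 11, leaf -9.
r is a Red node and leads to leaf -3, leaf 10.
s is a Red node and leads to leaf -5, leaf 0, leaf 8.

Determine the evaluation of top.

f (Red): max(13, 10) = 13
g (Red): max(12, 8) = 12
a (Blue): min(13, 12) = 12
h (Red): max(0, 11) = 11
j (Red): max(6, 18, 0) = 18
b (Blue): min(11, 18) = 11
k (Red): max(-6, 15, 1, -16) = 15
m (Red): max(10, -3, -4) = 10
c (Blue): min(15, 10) = 10
M1 (Red): max(12, 11, 10) = 12
n (Red): max(-8, 18, 3, 13) = 18
p (Red): max(-20, -17, 15) = 15
d (Blue): min(18, 15) = 15
q (Red): max(0, 11, -9) = 11
r (Red): max(-3, 10) = 10
s (Red): max(-5, 0, 8) = 8
e (Blue): min(11, 10, 8) = 8
M2 (Red): max(15, 8) = 15
top (Blue): min(12, 15) = 12

12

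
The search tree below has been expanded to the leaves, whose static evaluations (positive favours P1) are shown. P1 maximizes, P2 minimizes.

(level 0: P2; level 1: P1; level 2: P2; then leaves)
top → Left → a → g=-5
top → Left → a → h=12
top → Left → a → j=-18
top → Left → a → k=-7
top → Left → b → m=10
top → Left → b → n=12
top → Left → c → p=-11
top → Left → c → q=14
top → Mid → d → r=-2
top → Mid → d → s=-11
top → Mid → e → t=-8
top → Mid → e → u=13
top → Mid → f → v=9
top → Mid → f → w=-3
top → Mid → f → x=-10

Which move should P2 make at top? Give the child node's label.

Mid

a (P2): min(-5, 12, -18, -7) = -18
b (P2): min(10, 12) = 10
c (P2): min(-11, 14) = -11
Left (P1): max(-18, 10, -11) = 10
d (P2): min(-2, -11) = -11
e (P2): min(-8, 13) = -8
f (P2): min(9, -3, -10) = -10
Mid (P1): max(-11, -8, -10) = -8
top (P2): min(10, -8) = -8
P2 at top wants the lowest of {Left=10, Mid=-8}, so chooses Mid.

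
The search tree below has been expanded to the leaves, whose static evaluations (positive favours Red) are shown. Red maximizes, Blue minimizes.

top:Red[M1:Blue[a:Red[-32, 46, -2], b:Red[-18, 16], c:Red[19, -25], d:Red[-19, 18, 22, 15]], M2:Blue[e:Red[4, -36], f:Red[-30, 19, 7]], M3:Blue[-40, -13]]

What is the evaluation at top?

a (Red): max(-32, 46, -2) = 46
b (Red): max(-18, 16) = 16
c (Red): max(19, -25) = 19
d (Red): max(-19, 18, 22, 15) = 22
M1 (Blue): min(46, 16, 19, 22) = 16
e (Red): max(4, -36) = 4
f (Red): max(-30, 19, 7) = 19
M2 (Blue): min(4, 19) = 4
M3 (Blue): min(-40, -13) = -40
top (Red): max(16, 4, -40) = 16

16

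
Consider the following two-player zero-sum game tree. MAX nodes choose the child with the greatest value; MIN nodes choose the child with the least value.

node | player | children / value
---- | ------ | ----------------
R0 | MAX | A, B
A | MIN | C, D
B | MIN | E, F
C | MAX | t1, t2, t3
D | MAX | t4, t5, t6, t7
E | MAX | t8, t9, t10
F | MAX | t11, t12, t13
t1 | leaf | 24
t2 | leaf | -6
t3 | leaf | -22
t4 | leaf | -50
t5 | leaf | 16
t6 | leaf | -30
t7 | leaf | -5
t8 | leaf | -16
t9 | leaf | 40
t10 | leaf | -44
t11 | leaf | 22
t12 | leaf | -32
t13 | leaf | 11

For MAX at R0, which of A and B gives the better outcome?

B

C (MAX): max(24, -6, -22) = 24
D (MAX): max(-50, 16, -30, -5) = 16
A (MIN): min(24, 16) = 16
E (MAX): max(-16, 40, -44) = 40
F (MAX): max(22, -32, 11) = 22
B (MIN): min(40, 22) = 22
MAX prefers the higher value; A=16, B=22. B is better since 22 > 16.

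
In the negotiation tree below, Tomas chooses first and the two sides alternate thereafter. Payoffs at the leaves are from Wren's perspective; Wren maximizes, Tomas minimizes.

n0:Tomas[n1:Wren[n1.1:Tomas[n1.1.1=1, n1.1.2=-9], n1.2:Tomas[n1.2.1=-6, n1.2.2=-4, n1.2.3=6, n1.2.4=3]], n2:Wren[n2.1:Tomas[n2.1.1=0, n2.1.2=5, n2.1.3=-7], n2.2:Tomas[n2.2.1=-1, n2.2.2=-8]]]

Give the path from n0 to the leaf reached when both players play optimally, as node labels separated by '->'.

n1.1 (Tomas): min(1, -9) = -9
n1.2 (Tomas): min(-6, -4, 6, 3) = -6
n1 (Wren): max(-9, -6) = -6
n2.1 (Tomas): min(0, 5, -7) = -7
n2.2 (Tomas): min(-1, -8) = -8
n2 (Wren): max(-7, -8) = -7
n0 (Tomas): min(-6, -7) = -7
At n0, Tomas picks n2 (lowest: -7).
At n2, Wren picks n2.1 (highest: -7).
At n2.1, Tomas picks n2.1.3 (lowest: -7).
Terminal value -7.

n0 -> n2 -> n2.1 -> n2.1.3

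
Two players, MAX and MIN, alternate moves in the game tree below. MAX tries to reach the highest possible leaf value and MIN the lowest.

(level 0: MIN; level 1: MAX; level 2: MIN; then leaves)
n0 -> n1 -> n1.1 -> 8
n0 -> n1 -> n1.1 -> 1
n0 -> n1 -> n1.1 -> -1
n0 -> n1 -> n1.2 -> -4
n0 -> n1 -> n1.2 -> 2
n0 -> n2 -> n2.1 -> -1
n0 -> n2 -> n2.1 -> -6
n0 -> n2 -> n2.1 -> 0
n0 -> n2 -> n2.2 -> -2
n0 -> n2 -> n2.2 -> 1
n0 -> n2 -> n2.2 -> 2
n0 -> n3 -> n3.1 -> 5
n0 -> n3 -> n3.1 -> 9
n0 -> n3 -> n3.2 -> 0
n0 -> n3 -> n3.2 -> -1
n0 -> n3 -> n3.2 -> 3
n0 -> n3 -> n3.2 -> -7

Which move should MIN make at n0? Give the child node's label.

n2

n1.1 (MIN): min(8, 1, -1) = -1
n1.2 (MIN): min(-4, 2) = -4
n1 (MAX): max(-1, -4) = -1
n2.1 (MIN): min(-1, -6, 0) = -6
n2.2 (MIN): min(-2, 1, 2) = -2
n2 (MAX): max(-6, -2) = -2
n3.1 (MIN): min(5, 9) = 5
n3.2 (MIN): min(0, -1, 3, -7) = -7
n3 (MAX): max(5, -7) = 5
n0 (MIN): min(-1, -2, 5) = -2
MIN at n0 wants the lowest of {n1=-1, n2=-2, n3=5}, so chooses n2.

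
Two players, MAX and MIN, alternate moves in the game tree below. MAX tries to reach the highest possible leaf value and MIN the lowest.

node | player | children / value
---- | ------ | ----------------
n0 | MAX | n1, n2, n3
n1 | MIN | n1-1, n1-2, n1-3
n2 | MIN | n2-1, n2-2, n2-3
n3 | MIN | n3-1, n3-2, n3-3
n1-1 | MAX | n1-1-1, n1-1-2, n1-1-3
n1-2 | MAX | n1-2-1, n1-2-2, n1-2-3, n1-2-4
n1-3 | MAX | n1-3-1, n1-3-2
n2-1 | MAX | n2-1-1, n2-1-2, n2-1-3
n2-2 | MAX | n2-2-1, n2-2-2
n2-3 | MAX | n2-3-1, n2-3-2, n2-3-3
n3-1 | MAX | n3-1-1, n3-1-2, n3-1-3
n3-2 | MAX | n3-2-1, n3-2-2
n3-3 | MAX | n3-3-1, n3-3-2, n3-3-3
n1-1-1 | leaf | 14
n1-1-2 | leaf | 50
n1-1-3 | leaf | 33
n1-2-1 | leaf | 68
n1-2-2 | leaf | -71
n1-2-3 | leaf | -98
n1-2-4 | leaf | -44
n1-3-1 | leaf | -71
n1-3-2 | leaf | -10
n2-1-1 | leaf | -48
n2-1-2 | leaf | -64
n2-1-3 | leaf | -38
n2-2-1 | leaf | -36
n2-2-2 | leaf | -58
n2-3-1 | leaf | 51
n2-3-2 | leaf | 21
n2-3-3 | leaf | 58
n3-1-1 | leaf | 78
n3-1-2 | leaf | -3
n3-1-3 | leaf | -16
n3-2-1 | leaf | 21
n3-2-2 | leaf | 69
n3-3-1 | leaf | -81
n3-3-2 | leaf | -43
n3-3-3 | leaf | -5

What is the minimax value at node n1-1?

50

n1-1 (MAX): max(14, 50, 33) = 50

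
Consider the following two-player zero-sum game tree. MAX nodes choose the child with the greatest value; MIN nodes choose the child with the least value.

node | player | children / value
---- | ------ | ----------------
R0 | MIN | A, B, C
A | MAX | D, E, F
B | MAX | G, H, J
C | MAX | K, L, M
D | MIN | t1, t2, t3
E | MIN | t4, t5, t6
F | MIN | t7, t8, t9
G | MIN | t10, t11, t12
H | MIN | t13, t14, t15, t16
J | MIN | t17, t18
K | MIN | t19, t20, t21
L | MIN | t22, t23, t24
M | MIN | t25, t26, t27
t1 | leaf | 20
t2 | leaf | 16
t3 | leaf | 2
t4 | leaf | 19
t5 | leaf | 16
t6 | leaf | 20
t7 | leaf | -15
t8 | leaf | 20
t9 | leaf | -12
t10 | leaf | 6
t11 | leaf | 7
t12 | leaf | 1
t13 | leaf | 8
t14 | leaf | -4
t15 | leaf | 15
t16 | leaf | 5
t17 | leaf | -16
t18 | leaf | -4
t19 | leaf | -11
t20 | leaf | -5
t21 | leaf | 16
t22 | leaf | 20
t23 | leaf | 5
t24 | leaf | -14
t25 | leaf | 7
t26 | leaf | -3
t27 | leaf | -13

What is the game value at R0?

D (MIN): min(20, 16, 2) = 2
E (MIN): min(19, 16, 20) = 16
F (MIN): min(-15, 20, -12) = -15
A (MAX): max(2, 16, -15) = 16
G (MIN): min(6, 7, 1) = 1
H (MIN): min(8, -4, 15, 5) = -4
J (MIN): min(-16, -4) = -16
B (MAX): max(1, -4, -16) = 1
K (MIN): min(-11, -5, 16) = -11
L (MIN): min(20, 5, -14) = -14
M (MIN): min(7, -3, -13) = -13
C (MAX): max(-11, -14, -13) = -11
R0 (MIN): min(16, 1, -11) = -11

-11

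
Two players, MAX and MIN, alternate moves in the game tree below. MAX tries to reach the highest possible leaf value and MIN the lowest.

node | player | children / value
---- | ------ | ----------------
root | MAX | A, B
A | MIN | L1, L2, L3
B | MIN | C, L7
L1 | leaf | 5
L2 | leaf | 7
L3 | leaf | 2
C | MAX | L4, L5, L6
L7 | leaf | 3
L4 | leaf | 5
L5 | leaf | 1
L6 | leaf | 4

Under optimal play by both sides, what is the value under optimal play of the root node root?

3

A (MIN): min(5, 7, 2) = 2
C (MAX): max(5, 1, 4) = 5
B (MIN): min(5, 3) = 3
root (MAX): max(2, 3) = 3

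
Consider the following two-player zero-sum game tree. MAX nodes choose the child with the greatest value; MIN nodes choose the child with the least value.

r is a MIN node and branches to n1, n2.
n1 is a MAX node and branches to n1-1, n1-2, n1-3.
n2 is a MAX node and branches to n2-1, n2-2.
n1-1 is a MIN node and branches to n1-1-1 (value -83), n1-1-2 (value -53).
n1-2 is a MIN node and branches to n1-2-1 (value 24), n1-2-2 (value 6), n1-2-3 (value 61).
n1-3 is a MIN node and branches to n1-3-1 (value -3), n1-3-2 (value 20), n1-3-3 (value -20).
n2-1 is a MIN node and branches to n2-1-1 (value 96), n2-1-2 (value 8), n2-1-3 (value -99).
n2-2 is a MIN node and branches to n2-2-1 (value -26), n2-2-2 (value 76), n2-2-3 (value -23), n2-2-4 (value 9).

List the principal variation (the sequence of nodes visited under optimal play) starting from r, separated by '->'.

n1-1 (MIN): min(-83, -53) = -83
n1-2 (MIN): min(24, 6, 61) = 6
n1-3 (MIN): min(-3, 20, -20) = -20
n1 (MAX): max(-83, 6, -20) = 6
n2-1 (MIN): min(96, 8, -99) = -99
n2-2 (MIN): min(-26, 76, -23, 9) = -26
n2 (MAX): max(-99, -26) = -26
r (MIN): min(6, -26) = -26
At r, MIN picks n2 (lowest: -26).
At n2, MAX picks n2-2 (highest: -26).
At n2-2, MIN picks n2-2-1 (lowest: -26).
Terminal value -26.

r -> n2 -> n2-2 -> n2-2-1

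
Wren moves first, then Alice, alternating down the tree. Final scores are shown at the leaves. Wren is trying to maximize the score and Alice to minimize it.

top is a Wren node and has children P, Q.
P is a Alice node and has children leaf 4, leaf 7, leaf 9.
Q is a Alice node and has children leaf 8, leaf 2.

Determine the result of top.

P (Alice): min(4, 7, 9) = 4
Q (Alice): min(8, 2) = 2
top (Wren): max(4, 2) = 4

4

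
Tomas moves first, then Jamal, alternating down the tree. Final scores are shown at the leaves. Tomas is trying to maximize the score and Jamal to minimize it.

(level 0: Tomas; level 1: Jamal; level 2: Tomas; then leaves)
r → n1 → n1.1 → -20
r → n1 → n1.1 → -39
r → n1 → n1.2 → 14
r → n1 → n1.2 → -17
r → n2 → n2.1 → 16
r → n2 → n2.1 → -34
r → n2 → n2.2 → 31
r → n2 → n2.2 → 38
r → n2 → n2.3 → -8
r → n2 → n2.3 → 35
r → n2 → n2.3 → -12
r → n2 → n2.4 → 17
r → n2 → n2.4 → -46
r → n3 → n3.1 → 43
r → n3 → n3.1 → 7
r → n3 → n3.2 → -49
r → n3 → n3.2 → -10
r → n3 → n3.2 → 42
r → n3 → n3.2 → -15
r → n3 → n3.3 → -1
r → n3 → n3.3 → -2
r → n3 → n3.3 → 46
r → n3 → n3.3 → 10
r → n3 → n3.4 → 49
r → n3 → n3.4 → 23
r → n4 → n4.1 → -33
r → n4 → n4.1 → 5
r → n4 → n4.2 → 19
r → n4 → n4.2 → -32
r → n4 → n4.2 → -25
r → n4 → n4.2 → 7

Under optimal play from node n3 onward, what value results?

n3.1 (Tomas): max(43, 7) = 43
n3.2 (Tomas): max(-49, -10, 42, -15) = 42
n3.3 (Tomas): max(-1, -2, 46, 10) = 46
n3.4 (Tomas): max(49, 23) = 49
n3 (Jamal): min(43, 42, 46, 49) = 42

42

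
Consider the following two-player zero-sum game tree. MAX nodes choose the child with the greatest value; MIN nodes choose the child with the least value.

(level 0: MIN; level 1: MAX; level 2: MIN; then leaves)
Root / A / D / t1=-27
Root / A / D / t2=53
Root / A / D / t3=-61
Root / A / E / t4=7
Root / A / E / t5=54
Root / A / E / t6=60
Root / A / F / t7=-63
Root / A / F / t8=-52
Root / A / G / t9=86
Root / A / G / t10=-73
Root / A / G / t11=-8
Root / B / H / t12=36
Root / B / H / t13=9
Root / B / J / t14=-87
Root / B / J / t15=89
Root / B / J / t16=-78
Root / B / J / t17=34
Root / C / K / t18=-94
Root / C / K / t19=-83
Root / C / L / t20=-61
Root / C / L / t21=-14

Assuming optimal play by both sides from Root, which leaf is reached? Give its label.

t20

D (MIN): min(-27, 53, -61) = -61
E (MIN): min(7, 54, 60) = 7
F (MIN): min(-63, -52) = -63
G (MIN): min(86, -73, -8) = -73
A (MAX): max(-61, 7, -63, -73) = 7
H (MIN): min(36, 9) = 9
J (MIN): min(-87, 89, -78, 34) = -87
B (MAX): max(9, -87) = 9
K (MIN): min(-94, -83) = -94
L (MIN): min(-61, -14) = -61
C (MAX): max(-94, -61) = -61
Root (MIN): min(7, 9, -61) = -61
At Root, MIN picks C (lowest: -61).
At C, MAX picks L (highest: -61).
At L, MIN picks t20 (lowest: -61).
Terminal value -61.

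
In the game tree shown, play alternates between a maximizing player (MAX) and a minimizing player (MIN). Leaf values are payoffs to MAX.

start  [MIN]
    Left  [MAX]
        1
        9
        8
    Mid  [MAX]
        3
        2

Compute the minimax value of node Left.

Left (MAX): max(1, 9, 8) = 9

9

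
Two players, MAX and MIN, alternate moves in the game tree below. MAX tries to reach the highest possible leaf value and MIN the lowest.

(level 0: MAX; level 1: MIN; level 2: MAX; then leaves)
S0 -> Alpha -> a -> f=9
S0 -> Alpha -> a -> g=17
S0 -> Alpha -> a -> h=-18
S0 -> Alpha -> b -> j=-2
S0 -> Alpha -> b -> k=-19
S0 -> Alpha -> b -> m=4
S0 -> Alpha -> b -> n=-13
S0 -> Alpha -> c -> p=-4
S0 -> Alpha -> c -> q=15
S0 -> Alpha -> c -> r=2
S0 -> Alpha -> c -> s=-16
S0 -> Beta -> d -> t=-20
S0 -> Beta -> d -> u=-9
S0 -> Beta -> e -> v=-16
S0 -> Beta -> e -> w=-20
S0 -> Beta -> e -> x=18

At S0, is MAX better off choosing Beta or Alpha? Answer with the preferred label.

Alpha

d (MAX): max(-20, -9) = -9
e (MAX): max(-16, -20, 18) = 18
Beta (MIN): min(-9, 18) = -9
a (MAX): max(9, 17, -18) = 17
b (MAX): max(-2, -19, 4, -13) = 4
c (MAX): max(-4, 15, 2, -16) = 15
Alpha (MIN): min(17, 4, 15) = 4
MAX prefers the higher value; Beta=-9, Alpha=4. Alpha is better since 4 > -9.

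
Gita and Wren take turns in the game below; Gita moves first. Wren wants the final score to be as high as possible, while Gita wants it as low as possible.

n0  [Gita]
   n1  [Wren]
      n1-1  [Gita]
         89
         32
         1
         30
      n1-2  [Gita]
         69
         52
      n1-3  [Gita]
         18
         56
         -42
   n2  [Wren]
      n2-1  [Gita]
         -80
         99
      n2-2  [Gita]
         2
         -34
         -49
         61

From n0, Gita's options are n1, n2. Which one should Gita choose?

n2

n1-1 (Gita): min(89, 32, 1, 30) = 1
n1-2 (Gita): min(69, 52) = 52
n1-3 (Gita): min(18, 56, -42) = -42
n1 (Wren): max(1, 52, -42) = 52
n2-1 (Gita): min(-80, 99) = -80
n2-2 (Gita): min(2, -34, -49, 61) = -49
n2 (Wren): max(-80, -49) = -49
n0 (Gita): min(52, -49) = -49
Gita at n0 wants the lowest of {n1=52, n2=-49}, so chooses n2.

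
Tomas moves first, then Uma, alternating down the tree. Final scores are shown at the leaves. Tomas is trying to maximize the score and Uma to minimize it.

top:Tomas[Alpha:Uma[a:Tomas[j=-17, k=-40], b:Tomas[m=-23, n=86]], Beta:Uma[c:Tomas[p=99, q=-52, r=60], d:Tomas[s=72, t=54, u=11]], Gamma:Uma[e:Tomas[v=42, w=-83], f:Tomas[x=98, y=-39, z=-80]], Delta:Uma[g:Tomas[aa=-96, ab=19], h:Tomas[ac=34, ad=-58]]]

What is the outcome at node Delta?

19

g (Tomas): max(-96, 19) = 19
h (Tomas): max(34, -58) = 34
Delta (Uma): min(19, 34) = 19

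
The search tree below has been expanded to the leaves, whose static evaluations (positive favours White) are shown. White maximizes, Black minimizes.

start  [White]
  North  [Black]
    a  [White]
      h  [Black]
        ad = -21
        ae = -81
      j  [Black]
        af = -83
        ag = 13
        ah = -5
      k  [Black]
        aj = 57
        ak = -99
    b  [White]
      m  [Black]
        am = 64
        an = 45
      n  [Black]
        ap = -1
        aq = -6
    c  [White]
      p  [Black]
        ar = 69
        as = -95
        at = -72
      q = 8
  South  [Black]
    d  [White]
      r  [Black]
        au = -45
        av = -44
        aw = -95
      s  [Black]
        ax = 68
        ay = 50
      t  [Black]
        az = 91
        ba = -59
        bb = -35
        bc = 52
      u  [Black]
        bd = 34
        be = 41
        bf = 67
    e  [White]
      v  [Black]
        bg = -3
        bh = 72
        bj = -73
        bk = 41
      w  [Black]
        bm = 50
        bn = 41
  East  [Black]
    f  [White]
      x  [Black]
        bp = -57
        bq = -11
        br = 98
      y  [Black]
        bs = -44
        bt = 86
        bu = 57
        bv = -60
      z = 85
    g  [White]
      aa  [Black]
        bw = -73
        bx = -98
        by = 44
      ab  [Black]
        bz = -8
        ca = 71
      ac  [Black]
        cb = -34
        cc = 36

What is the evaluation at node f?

85

x (Black): min(-57, -11, 98) = -57
y (Black): min(-44, 86, 57, -60) = -60
f (White): max(-57, -60, 85) = 85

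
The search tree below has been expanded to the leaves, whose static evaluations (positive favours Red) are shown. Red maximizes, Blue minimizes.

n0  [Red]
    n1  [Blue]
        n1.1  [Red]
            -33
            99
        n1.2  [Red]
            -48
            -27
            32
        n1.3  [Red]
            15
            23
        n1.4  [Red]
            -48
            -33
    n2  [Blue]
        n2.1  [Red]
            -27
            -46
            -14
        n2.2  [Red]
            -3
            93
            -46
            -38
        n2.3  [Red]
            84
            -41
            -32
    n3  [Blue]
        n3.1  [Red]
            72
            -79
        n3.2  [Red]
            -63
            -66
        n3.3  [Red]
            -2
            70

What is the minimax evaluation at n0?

n1.1 (Red): max(-33, 99) = 99
n1.2 (Red): max(-48, -27, 32) = 32
n1.3 (Red): max(15, 23) = 23
n1.4 (Red): max(-48, -33) = -33
n1 (Blue): min(99, 32, 23, -33) = -33
n2.1 (Red): max(-27, -46, -14) = -14
n2.2 (Red): max(-3, 93, -46, -38) = 93
n2.3 (Red): max(84, -41, -32) = 84
n2 (Blue): min(-14, 93, 84) = -14
n3.1 (Red): max(72, -79) = 72
n3.2 (Red): max(-63, -66) = -63
n3.3 (Red): max(-2, 70) = 70
n3 (Blue): min(72, -63, 70) = -63
n0 (Red): max(-33, -14, -63) = -14

-14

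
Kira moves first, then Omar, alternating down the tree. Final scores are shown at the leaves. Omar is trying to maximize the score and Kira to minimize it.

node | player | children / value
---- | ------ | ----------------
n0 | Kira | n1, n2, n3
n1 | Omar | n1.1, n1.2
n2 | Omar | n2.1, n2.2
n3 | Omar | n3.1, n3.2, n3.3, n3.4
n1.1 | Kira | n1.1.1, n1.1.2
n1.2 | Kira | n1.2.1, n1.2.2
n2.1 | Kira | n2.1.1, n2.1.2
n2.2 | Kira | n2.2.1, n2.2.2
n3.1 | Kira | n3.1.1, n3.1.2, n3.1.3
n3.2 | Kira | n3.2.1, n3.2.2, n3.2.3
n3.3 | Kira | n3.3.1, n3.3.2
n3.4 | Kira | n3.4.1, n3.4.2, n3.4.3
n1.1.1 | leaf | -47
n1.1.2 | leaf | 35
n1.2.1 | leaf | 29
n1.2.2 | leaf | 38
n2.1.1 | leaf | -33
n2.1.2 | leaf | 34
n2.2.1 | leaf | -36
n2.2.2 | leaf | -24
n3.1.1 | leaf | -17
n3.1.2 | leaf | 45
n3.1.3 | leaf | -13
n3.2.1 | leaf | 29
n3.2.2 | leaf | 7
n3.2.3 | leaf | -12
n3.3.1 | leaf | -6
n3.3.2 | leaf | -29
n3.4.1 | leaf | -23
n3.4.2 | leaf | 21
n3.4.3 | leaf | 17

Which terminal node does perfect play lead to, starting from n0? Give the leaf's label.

n2.1.1

n1.1 (Kira): min(-47, 35) = -47
n1.2 (Kira): min(29, 38) = 29
n1 (Omar): max(-47, 29) = 29
n2.1 (Kira): min(-33, 34) = -33
n2.2 (Kira): min(-36, -24) = -36
n2 (Omar): max(-33, -36) = -33
n3.1 (Kira): min(-17, 45, -13) = -17
n3.2 (Kira): min(29, 7, -12) = -12
n3.3 (Kira): min(-6, -29) = -29
n3.4 (Kira): min(-23, 21, 17) = -23
n3 (Omar): max(-17, -12, -29, -23) = -12
n0 (Kira): min(29, -33, -12) = -33
At n0, Kira picks n2 (lowest: -33).
At n2, Omar picks n2.1 (highest: -33).
At n2.1, Kira picks n2.1.1 (lowest: -33).
Terminal value -33.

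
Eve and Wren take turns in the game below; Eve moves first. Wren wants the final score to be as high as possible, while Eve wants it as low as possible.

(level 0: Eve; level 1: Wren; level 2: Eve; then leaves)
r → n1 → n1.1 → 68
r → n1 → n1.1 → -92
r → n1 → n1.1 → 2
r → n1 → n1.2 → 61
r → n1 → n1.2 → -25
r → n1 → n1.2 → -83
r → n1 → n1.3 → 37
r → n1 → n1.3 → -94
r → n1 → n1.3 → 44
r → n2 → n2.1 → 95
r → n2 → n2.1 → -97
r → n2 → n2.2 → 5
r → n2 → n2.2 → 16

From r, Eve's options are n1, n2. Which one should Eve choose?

n1

n1.1 (Eve): min(68, -92, 2) = -92
n1.2 (Eve): min(61, -25, -83) = -83
n1.3 (Eve): min(37, -94, 44) = -94
n1 (Wren): max(-92, -83, -94) = -83
n2.1 (Eve): min(95, -97) = -97
n2.2 (Eve): min(5, 16) = 5
n2 (Wren): max(-97, 5) = 5
r (Eve): min(-83, 5) = -83
Eve at r wants the lowest of {n1=-83, n2=5}, so chooses n1.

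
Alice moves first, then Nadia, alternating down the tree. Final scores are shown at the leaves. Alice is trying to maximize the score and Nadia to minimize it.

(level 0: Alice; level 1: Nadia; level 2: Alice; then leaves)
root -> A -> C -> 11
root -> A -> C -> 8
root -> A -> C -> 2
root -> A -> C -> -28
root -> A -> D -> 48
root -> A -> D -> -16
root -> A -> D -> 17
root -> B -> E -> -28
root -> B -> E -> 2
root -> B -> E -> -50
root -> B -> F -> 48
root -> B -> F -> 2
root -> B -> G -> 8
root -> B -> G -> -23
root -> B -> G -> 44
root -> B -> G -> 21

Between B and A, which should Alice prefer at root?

A

E (Alice): max(-28, 2, -50) = 2
F (Alice): max(48, 2) = 48
G (Alice): max(8, -23, 44, 21) = 44
B (Nadia): min(2, 48, 44) = 2
C (Alice): max(11, 8, 2, -28) = 11
D (Alice): max(48, -16, 17) = 48
A (Nadia): min(11, 48) = 11
Alice prefers the higher value; B=2, A=11. A is better since 11 > 2.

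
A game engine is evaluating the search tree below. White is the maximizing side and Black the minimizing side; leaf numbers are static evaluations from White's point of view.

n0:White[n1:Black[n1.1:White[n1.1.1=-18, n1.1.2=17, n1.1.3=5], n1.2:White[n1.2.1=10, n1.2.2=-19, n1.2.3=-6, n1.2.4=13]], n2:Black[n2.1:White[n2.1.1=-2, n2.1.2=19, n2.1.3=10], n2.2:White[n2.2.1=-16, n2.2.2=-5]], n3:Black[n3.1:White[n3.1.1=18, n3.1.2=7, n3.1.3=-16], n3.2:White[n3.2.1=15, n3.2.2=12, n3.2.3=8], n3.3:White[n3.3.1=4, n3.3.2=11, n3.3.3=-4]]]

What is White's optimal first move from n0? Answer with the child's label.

n1

n1.1 (White): max(-18, 17, 5) = 17
n1.2 (White): max(10, -19, -6, 13) = 13
n1 (Black): min(17, 13) = 13
n2.1 (White): max(-2, 19, 10) = 19
n2.2 (White): max(-16, -5) = -5
n2 (Black): min(19, -5) = -5
n3.1 (White): max(18, 7, -16) = 18
n3.2 (White): max(15, 12, 8) = 15
n3.3 (White): max(4, 11, -4) = 11
n3 (Black): min(18, 15, 11) = 11
n0 (White): max(13, -5, 11) = 13
White at n0 wants the highest of {n1=13, n2=-5, n3=11}, so chooses n1.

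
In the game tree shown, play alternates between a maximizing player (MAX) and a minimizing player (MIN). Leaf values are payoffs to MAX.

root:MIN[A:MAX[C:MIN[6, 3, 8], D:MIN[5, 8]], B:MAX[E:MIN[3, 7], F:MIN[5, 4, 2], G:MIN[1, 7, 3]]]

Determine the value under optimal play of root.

C (MIN): min(6, 3, 8) = 3
D (MIN): min(5, 8) = 5
A (MAX): max(3, 5) = 5
E (MIN): min(3, 7) = 3
F (MIN): min(5, 4, 2) = 2
G (MIN): min(1, 7, 3) = 1
B (MAX): max(3, 2, 1) = 3
root (MIN): min(5, 3) = 3

3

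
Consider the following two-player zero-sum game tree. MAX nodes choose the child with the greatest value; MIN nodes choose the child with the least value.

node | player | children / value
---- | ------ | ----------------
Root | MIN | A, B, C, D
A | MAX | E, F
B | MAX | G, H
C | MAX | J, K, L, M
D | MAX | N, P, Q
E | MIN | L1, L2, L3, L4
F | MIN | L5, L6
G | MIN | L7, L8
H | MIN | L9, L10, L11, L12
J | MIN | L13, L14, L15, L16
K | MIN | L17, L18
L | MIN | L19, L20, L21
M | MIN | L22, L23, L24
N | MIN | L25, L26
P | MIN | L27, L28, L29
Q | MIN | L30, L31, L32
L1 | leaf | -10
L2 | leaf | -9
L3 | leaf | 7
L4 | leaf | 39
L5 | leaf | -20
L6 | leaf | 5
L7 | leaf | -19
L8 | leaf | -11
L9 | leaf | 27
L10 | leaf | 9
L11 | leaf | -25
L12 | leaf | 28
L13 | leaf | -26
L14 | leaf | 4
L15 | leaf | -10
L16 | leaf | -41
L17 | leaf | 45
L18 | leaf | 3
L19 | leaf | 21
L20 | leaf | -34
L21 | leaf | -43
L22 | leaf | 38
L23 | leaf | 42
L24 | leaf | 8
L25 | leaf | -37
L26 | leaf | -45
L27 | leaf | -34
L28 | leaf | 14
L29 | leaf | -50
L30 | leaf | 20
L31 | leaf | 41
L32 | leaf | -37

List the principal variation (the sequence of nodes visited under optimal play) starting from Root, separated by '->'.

E (MIN): min(-10, -9, 7, 39) = -10
F (MIN): min(-20, 5) = -20
A (MAX): max(-10, -20) = -10
G (MIN): min(-19, -11) = -19
H (MIN): min(27, 9, -25, 28) = -25
B (MAX): max(-19, -25) = -19
J (MIN): min(-26, 4, -10, -41) = -41
K (MIN): min(45, 3) = 3
L (MIN): min(21, -34, -43) = -43
M (MIN): min(38, 42, 8) = 8
C (MAX): max(-41, 3, -43, 8) = 8
N (MIN): min(-37, -45) = -45
P (MIN): min(-34, 14, -50) = -50
Q (MIN): min(20, 41, -37) = -37
D (MAX): max(-45, -50, -37) = -37
Root (MIN): min(-10, -19, 8, -37) = -37
At Root, MIN picks D (lowest: -37).
At D, MAX picks Q (highest: -37).
At Q, MIN picks L32 (lowest: -37).
Terminal value -37.

Root -> D -> Q -> L32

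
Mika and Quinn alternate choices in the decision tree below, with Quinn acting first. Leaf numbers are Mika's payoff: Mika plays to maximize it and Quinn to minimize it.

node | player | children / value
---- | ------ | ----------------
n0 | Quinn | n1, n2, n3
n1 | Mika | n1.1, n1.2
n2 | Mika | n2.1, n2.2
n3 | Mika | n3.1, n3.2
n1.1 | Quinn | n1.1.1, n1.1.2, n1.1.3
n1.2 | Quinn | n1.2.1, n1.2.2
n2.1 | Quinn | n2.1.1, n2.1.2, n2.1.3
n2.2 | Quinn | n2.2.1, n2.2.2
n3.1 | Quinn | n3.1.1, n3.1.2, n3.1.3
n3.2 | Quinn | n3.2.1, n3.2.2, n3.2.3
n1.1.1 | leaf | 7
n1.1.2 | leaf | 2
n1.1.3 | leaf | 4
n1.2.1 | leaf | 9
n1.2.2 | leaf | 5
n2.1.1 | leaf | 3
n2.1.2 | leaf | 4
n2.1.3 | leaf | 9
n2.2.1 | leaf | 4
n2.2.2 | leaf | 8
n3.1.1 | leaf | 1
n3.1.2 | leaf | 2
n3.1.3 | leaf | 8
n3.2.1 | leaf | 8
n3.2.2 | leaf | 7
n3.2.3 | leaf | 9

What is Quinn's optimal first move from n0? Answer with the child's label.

n1.1 (Quinn): min(7, 2, 4) = 2
n1.2 (Quinn): min(9, 5) = 5
n1 (Mika): max(2, 5) = 5
n2.1 (Quinn): min(3, 4, 9) = 3
n2.2 (Quinn): min(4, 8) = 4
n2 (Mika): max(3, 4) = 4
n3.1 (Quinn): min(1, 2, 8) = 1
n3.2 (Quinn): min(8, 7, 9) = 7
n3 (Mika): max(1, 7) = 7
n0 (Quinn): min(5, 4, 7) = 4
Quinn at n0 wants the lowest of {n1=5, n2=4, n3=7}, so chooses n2.

n2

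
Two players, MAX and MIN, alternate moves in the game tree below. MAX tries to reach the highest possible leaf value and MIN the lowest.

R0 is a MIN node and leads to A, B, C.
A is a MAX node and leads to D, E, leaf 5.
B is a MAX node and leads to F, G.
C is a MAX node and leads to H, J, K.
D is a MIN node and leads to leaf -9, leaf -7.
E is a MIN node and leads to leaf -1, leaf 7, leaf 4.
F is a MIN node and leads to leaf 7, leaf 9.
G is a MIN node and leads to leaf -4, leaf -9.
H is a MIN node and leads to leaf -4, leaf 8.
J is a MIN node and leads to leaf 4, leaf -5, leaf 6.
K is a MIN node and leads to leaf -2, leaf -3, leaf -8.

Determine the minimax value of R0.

-4

D (MIN): min(-9, -7) = -9
E (MIN): min(-1, 7, 4) = -1
A (MAX): max(-9, -1, 5) = 5
F (MIN): min(7, 9) = 7
G (MIN): min(-4, -9) = -9
B (MAX): max(7, -9) = 7
H (MIN): min(-4, 8) = -4
J (MIN): min(4, -5, 6) = -5
K (MIN): min(-2, -3, -8) = -8
C (MAX): max(-4, -5, -8) = -4
R0 (MIN): min(5, 7, -4) = -4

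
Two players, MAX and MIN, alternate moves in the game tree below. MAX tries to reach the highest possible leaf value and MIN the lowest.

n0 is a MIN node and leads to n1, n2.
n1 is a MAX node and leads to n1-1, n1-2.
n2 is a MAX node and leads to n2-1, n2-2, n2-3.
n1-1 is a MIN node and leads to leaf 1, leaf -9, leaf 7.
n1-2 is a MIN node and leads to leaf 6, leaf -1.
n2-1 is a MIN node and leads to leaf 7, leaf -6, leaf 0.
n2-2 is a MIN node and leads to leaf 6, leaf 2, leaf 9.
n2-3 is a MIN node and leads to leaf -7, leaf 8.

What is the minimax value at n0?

n1-1 (MIN): min(1, -9, 7) = -9
n1-2 (MIN): min(6, -1) = -1
n1 (MAX): max(-9, -1) = -1
n2-1 (MIN): min(7, -6, 0) = -6
n2-2 (MIN): min(6, 2, 9) = 2
n2-3 (MIN): min(-7, 8) = -7
n2 (MAX): max(-6, 2, -7) = 2
n0 (MIN): min(-1, 2) = -1

-1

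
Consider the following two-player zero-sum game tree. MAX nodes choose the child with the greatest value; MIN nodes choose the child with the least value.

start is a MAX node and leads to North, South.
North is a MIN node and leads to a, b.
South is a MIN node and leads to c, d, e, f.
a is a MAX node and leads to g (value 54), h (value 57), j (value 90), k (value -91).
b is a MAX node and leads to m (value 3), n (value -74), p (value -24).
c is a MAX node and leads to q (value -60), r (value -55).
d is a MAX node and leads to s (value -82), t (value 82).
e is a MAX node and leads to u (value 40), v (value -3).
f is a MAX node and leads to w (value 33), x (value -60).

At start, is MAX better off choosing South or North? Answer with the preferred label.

c (MAX): max(-60, -55) = -55
d (MAX): max(-82, 82) = 82
e (MAX): max(40, -3) = 40
f (MAX): max(33, -60) = 33
South (MIN): min(-55, 82, 40, 33) = -55
a (MAX): max(54, 57, 90, -91) = 90
b (MAX): max(3, -74, -24) = 3
North (MIN): min(90, 3) = 3
MAX prefers the higher value; South=-55, North=3. North is better since 3 > -55.

North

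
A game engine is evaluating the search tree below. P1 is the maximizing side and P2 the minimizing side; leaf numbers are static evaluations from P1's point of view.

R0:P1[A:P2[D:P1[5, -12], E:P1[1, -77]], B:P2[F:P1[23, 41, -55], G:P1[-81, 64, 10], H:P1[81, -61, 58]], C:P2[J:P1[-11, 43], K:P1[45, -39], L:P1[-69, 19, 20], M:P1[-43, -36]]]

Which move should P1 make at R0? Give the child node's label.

B

D (P1): max(5, -12) = 5
E (P1): max(1, -77) = 1
A (P2): min(5, 1) = 1
F (P1): max(23, 41, -55) = 41
G (P1): max(-81, 64, 10) = 64
H (P1): max(81, -61, 58) = 81
B (P2): min(41, 64, 81) = 41
J (P1): max(-11, 43) = 43
K (P1): max(45, -39) = 45
L (P1): max(-69, 19, 20) = 20
M (P1): max(-43, -36) = -36
C (P2): min(43, 45, 20, -36) = -36
R0 (P1): max(1, 41, -36) = 41
P1 at R0 wants the highest of {A=1, B=41, C=-36}, so chooses B.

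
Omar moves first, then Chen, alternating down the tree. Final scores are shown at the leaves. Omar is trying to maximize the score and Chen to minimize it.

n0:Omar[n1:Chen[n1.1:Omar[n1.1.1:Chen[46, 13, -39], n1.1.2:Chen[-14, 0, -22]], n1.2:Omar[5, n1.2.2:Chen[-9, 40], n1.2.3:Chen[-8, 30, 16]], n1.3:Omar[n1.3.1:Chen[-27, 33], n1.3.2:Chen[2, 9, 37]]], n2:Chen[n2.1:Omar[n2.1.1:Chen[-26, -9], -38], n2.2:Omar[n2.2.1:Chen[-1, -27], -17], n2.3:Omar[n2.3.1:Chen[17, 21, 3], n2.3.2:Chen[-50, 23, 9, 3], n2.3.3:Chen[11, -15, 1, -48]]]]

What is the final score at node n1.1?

n1.1.1 (Chen): min(46, 13, -39) = -39
n1.1.2 (Chen): min(-14, 0, -22) = -22
n1.1 (Omar): max(-39, -22) = -22

-22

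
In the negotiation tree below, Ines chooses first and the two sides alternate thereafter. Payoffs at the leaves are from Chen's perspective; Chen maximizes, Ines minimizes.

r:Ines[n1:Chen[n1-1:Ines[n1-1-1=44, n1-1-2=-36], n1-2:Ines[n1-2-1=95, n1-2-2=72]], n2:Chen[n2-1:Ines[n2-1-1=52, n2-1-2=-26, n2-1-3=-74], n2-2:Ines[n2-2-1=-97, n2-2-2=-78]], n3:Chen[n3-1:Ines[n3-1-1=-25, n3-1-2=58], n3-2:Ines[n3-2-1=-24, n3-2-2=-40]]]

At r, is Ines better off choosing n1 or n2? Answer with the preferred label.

n2

n1-1 (Ines): min(44, -36) = -36
n1-2 (Ines): min(95, 72) = 72
n1 (Chen): max(-36, 72) = 72
n2-1 (Ines): min(52, -26, -74) = -74
n2-2 (Ines): min(-97, -78) = -97
n2 (Chen): max(-74, -97) = -74
Ines prefers the lower value; n1=72, n2=-74. n2 is better since -74 < 72.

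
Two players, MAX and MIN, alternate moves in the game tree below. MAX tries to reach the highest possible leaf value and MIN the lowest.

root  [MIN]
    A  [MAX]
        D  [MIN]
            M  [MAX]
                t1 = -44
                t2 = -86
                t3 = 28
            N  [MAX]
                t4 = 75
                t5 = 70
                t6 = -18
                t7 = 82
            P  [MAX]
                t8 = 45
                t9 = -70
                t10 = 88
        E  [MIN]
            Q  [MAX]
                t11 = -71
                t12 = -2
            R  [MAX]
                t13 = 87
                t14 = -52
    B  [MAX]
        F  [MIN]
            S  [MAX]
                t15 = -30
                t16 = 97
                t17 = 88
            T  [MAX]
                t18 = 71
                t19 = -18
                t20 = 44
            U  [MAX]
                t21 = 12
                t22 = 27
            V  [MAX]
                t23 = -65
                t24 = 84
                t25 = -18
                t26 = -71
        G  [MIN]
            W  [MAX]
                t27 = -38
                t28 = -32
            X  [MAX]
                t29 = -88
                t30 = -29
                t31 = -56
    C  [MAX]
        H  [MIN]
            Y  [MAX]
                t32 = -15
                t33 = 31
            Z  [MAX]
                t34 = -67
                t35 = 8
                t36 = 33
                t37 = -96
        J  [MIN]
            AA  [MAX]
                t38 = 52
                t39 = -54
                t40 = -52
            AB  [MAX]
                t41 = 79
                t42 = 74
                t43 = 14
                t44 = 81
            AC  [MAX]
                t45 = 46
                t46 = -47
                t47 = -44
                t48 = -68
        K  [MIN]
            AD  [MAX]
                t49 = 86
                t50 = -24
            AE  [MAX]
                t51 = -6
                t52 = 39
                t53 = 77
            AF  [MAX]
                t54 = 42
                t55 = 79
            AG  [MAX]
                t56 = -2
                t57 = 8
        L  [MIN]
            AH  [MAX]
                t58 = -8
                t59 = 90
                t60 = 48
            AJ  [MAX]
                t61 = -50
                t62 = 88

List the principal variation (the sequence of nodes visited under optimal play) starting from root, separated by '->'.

root -> B -> F -> U -> t22

M (MAX): max(-44, -86, 28) = 28
N (MAX): max(75, 70, -18, 82) = 82
P (MAX): max(45, -70, 88) = 88
D (MIN): min(28, 82, 88) = 28
Q (MAX): max(-71, -2) = -2
R (MAX): max(87, -52) = 87
E (MIN): min(-2, 87) = -2
A (MAX): max(28, -2) = 28
S (MAX): max(-30, 97, 88) = 97
T (MAX): max(71, -18, 44) = 71
U (MAX): max(12, 27) = 27
V (MAX): max(-65, 84, -18, -71) = 84
F (MIN): min(97, 71, 27, 84) = 27
W (MAX): max(-38, -32) = -32
X (MAX): max(-88, -29, -56) = -29
G (MIN): min(-32, -29) = -32
B (MAX): max(27, -32) = 27
Y (MAX): max(-15, 31) = 31
Z (MAX): max(-67, 8, 33, -96) = 33
H (MIN): min(31, 33) = 31
AA (MAX): max(52, -54, -52) = 52
AB (MAX): max(79, 74, 14, 81) = 81
AC (MAX): max(46, -47, -44, -68) = 46
J (MIN): min(52, 81, 46) = 46
AD (MAX): max(86, -24) = 86
AE (MAX): max(-6, 39, 77) = 77
AF (MAX): max(42, 79) = 79
AG (MAX): max(-2, 8) = 8
K (MIN): min(86, 77, 79, 8) = 8
AH (MAX): max(-8, 90, 48) = 90
AJ (MAX): max(-50, 88) = 88
L (MIN): min(90, 88) = 88
C (MAX): max(31, 46, 8, 88) = 88
root (MIN): min(28, 27, 88) = 27
At root, MIN picks B (lowest: 27).
At B, MAX picks F (highest: 27).
At F, MIN picks U (lowest: 27).
At U, MAX picks t22 (highest: 27).
Terminal value 27.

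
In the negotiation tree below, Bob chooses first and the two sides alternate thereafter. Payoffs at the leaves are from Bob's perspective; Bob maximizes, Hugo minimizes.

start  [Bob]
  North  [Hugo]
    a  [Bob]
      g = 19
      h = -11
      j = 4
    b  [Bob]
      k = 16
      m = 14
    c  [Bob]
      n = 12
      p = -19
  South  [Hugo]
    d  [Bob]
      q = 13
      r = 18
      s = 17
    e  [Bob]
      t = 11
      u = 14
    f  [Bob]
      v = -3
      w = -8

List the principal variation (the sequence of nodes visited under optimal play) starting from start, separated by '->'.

a (Bob): max(19, -11, 4) = 19
b (Bob): max(16, 14) = 16
c (Bob): max(12, -19) = 12
North (Hugo): min(19, 16, 12) = 12
d (Bob): max(13, 18, 17) = 18
e (Bob): max(11, 14) = 14
f (Bob): max(-3, -8) = -3
South (Hugo): min(18, 14, -3) = -3
start (Bob): max(12, -3) = 12
At start, Bob picks North (highest: 12).
At North, Hugo picks c (lowest: 12).
At c, Bob picks n (highest: 12).
Terminal value 12.

start -> North -> c -> n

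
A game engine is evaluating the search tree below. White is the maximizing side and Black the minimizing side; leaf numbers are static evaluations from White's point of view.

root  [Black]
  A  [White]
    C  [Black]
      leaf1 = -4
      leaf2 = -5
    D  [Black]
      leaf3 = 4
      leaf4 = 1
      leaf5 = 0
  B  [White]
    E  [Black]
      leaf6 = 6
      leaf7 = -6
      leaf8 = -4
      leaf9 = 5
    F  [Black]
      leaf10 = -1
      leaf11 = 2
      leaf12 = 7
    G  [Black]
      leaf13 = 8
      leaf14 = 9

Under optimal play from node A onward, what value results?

C (Black): min(-4, -5) = -5
D (Black): min(4, 1, 0) = 0
A (White): max(-5, 0) = 0

0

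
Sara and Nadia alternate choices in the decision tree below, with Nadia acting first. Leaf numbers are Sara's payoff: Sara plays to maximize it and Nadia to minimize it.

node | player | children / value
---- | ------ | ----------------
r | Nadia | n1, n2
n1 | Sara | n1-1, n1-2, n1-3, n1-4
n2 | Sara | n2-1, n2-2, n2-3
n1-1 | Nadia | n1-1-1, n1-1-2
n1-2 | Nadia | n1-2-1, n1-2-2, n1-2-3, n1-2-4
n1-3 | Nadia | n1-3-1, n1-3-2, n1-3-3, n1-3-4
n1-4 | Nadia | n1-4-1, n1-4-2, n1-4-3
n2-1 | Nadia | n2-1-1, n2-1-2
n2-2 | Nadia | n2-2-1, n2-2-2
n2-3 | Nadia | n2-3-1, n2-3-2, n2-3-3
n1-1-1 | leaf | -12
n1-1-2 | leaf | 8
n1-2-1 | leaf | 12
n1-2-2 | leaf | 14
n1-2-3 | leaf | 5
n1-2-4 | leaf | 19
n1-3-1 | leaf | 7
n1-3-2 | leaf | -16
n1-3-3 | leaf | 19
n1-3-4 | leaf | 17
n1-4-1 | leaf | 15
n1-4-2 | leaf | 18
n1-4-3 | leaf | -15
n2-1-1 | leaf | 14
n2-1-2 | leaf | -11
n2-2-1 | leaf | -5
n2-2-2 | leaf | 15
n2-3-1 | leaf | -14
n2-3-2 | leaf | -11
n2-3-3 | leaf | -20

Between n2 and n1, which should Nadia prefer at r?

n2

n2-1 (Nadia): min(14, -11) = -11
n2-2 (Nadia): min(-5, 15) = -5
n2-3 (Nadia): min(-14, -11, -20) = -20
n2 (Sara): max(-11, -5, -20) = -5
n1-1 (Nadia): min(-12, 8) = -12
n1-2 (Nadia): min(12, 14, 5, 19) = 5
n1-3 (Nadia): min(7, -16, 19, 17) = -16
n1-4 (Nadia): min(15, 18, -15) = -15
n1 (Sara): max(-12, 5, -16, -15) = 5
Nadia prefers the lower value; n2=-5, n1=5. n2 is better since -5 < 5.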